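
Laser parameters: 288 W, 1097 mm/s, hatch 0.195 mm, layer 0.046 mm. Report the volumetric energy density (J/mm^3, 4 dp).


E = 288 / (1097*0.195*0.046) = 29.268 J/mm^3


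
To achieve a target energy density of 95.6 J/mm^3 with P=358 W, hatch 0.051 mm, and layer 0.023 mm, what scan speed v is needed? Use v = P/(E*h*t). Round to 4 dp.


v = 358 / (95.6*0.051*0.023) = 3192.4722 mm/s


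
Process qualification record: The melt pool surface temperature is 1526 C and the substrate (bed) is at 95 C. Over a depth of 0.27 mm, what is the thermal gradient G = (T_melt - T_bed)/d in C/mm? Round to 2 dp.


G = (1526-95)/0.27 = 5300.0 C/mm


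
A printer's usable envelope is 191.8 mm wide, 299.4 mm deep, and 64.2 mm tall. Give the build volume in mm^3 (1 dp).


V = 191.8 * 299.4 * 64.2 = 3686679.9 mm^3


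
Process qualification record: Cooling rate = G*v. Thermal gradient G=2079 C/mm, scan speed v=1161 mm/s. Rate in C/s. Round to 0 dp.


CR = 2079 * 1161 = 2413719 C/s


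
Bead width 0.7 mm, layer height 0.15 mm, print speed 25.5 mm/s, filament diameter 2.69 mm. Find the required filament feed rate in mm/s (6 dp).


Q = 0.7 * 0.15 * 25.5 = 2.6775 mm^3/s
A_fil = pi*(2.69/2)^2 = 5.68321965 mm^2
v_feed = 2.6775 / 5.68321965 = 0.471124 mm/s


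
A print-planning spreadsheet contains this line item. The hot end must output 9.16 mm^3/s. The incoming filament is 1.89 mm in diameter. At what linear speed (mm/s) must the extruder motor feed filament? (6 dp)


A = pi*(1.89/2)^2 = 2.805521
v = 9.16 / 2.805521 = 3.264991 mm/s


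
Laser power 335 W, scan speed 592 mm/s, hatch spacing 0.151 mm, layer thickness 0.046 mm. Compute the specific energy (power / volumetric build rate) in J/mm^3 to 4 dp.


Build rate = 592 * 0.151 * 0.046 = 4.112032 mm^3/s
SE = 335 / 4.112032 = 81.4682 J/mm^3


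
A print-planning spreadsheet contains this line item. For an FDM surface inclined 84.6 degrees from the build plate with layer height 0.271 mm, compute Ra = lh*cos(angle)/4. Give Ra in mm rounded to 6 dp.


Ra = 0.271 * cos(84.6) / 4 = 0.006376 mm


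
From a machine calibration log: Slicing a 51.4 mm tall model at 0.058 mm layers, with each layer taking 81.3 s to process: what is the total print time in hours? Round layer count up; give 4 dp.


Layers = ceil(51.4/0.058) = 887
t = 887 * 81.3 / 3600 = 20.0314 hrs


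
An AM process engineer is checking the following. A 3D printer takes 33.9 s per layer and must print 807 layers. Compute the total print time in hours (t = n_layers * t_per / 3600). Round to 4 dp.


t = 807 * 33.9 / 3600 = 7.5993 hrs


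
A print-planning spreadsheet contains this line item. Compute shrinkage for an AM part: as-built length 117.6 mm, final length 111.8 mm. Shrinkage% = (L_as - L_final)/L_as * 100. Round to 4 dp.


Shrinkage = ((117.6-111.8)/117.6)*100 = 4.932 %


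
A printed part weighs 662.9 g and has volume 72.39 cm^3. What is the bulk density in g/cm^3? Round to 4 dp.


rho = 662.9 / 72.39 = 9.1573 g/cm^3


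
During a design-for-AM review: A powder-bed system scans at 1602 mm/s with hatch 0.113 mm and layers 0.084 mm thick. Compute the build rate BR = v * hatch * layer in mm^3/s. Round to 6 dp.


Rate = 1602 * 0.113 * 0.084 = 15.206184 mm^3/s


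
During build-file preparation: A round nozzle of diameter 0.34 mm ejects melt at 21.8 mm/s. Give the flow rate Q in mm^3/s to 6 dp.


A = pi*(0.34/2)^2 = 0.09079203 mm^2
Q = 0.09079203 * 21.8 = 1.979266 mm^3/s


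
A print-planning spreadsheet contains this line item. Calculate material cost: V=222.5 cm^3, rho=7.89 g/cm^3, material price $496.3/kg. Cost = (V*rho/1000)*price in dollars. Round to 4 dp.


Mass = 222.5*7.89/1000 = 1.755525 kg
Cost = 1.755525 * 496.3 = 871.2671 $


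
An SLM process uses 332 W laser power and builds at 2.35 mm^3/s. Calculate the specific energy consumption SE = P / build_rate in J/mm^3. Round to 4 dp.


SE = 332 / 2.35 = 141.2766 J/mm^3


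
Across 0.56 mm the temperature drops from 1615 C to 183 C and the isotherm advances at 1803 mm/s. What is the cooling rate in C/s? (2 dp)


G = (1615-183)/0.56 = 2557.14285714 C/mm
CR = 2557.14285714 * 1803 = 4610528.57 C/s


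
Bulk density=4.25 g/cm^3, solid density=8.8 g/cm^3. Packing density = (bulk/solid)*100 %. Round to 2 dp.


Packing = (4.25/8.8)*100 = 48.3 %


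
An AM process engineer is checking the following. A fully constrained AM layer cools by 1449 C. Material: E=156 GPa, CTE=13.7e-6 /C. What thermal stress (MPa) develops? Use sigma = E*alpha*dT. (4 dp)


sigma = 156*1000 * 13.7e-6 * 1449 = 3096.8028 MPa


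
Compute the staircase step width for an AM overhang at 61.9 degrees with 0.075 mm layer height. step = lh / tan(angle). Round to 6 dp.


step = 0.075 / tan(61.9) = 0.040046 mm


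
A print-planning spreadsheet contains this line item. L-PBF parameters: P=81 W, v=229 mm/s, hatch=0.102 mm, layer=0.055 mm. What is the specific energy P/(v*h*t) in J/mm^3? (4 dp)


Build rate = 229 * 0.102 * 0.055 = 1.28469 mm^3/s
SE = 81 / 1.28469 = 63.0502 J/mm^3


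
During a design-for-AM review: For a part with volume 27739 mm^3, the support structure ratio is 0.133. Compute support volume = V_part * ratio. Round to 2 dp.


V_support = 27739 * 0.133 = 3689.29 mm^3


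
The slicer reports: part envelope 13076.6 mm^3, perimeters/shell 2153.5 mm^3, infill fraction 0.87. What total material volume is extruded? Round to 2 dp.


V_infill = (13076.6 - 2153.5) * 0.87 = 9503.1
V_total = 2153.5 + 9503.1 = 11656.6 mm^3


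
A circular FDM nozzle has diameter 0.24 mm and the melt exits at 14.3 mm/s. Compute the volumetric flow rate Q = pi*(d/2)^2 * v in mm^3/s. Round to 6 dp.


A = pi*(0.24/2)^2 = 0.04523893 mm^2
Q = 0.04523893 * 14.3 = 0.646917 mm^3/s


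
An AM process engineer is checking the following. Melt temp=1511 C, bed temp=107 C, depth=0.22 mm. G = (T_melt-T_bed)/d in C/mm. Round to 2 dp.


G = (1511-107)/0.22 = 6381.82 C/mm


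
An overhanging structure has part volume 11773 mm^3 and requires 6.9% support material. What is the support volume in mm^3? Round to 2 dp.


V_support = 11773 * 0.069 = 812.34 mm^3


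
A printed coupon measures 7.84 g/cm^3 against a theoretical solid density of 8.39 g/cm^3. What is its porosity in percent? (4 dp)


Porosity = (1-7.84/8.39)*100 = 6.5554 %


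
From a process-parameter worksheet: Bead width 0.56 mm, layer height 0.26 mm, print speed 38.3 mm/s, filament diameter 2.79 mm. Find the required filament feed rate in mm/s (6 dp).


Q = 0.56 * 0.26 * 38.3 = 5.57648 mm^3/s
A_fil = pi*(2.79/2)^2 = 6.11361784 mm^2
v_feed = 5.57648 / 6.11361784 = 0.912141 mm/s


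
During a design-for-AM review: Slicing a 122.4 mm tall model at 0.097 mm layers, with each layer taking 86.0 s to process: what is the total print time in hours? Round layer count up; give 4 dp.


Layers = ceil(122.4/0.097) = 1262
t = 1262 * 86.0 / 3600 = 30.1478 hrs


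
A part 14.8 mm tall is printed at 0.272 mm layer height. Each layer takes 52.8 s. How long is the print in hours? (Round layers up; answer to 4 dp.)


Layers = ceil(14.8/0.272) = 55
t = 55 * 52.8 / 3600 = 0.8067 hrs


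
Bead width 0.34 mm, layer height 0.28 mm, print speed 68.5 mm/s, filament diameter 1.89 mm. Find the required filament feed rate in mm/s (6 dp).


Q = 0.34 * 0.28 * 68.5 = 6.5212 mm^3/s
A_fil = pi*(1.89/2)^2 = 2.80552078 mm^2
v_feed = 6.5212 / 2.80552078 = 2.324417 mm/s


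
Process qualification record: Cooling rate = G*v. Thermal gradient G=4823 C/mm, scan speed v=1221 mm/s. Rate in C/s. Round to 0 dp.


CR = 4823 * 1221 = 5888883 C/s


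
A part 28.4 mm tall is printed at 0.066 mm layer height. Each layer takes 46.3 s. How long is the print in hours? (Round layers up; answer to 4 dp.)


Layers = ceil(28.4/0.066) = 431
t = 431 * 46.3 / 3600 = 5.5431 hrs


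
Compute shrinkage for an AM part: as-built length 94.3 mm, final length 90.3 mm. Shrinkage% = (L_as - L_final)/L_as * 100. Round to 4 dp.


Shrinkage = ((94.3-90.3)/94.3)*100 = 4.2418 %


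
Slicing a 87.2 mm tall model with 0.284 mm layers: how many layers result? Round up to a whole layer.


Layers = ceil(87.2/0.284) = 308


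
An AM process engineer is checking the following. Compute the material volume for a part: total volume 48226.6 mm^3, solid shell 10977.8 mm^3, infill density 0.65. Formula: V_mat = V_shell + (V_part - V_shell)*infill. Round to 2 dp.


V_infill = (48226.6 - 10977.8) * 0.65 = 24211.72
V_total = 10977.8 + 24211.72 = 35189.52 mm^3


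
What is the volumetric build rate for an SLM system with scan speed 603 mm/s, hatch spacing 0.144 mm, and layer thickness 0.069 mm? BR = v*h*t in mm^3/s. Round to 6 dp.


Rate = 603 * 0.144 * 0.069 = 5.991408 mm^3/s


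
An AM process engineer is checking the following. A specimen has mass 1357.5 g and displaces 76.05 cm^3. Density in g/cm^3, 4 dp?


rho = 1357.5 / 76.05 = 17.8501 g/cm^3


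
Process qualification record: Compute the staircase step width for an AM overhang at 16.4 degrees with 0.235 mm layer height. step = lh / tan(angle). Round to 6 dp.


step = 0.235 / tan(16.4) = 0.798462 mm


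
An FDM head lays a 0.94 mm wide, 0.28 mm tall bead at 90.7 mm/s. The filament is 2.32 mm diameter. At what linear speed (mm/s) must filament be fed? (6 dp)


Q = 0.94 * 0.28 * 90.7 = 23.87224 mm^3/s
A_fil = pi*(2.32/2)^2 = 4.22732707 mm^2
v_feed = 23.87224 / 4.22732707 = 5.647124 mm/s


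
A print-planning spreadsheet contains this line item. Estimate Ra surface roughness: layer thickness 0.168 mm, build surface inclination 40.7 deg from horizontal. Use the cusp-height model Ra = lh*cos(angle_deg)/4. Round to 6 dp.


Ra = 0.168 * cos(40.7) / 4 = 0.031842 mm


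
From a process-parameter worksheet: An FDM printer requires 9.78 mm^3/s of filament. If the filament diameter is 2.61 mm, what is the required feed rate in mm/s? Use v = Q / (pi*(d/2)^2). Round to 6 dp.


A = pi*(2.61/2)^2 = 5.350211
v = 9.78 / 5.350211 = 1.827965 mm/s


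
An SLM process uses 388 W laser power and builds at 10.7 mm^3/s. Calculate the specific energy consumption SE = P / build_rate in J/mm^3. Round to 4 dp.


SE = 388 / 10.7 = 36.2617 J/mm^3


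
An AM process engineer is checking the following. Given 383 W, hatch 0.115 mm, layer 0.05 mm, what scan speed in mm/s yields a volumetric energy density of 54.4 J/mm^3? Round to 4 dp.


v = 383 / (54.4*0.115*0.05) = 1224.4246 mm/s


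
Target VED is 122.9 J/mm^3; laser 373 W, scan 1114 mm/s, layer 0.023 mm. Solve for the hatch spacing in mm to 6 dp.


h = 373 / (122.9*1114*0.023) = 0.118452 mm


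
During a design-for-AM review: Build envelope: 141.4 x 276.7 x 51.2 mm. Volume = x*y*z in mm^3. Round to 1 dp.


V = 141.4 * 276.7 * 51.2 = 2003219.5 mm^3


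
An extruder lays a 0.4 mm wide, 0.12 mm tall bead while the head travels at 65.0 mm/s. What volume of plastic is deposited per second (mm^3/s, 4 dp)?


Rate = 0.4 * 0.12 * 65.0 = 3.12 mm^3/s


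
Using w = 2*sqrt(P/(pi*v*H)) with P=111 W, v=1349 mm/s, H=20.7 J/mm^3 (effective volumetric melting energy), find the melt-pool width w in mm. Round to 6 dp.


w = 2*sqrt(111/(pi*1349*20.7)) = 0.071142 mm


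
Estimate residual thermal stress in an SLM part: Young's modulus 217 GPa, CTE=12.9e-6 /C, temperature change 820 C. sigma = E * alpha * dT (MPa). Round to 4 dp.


sigma = 217*1000 * 12.9e-6 * 820 = 2295.426 MPa


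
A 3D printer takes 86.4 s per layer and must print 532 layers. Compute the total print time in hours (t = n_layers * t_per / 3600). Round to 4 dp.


t = 532 * 86.4 / 3600 = 12.768 hrs


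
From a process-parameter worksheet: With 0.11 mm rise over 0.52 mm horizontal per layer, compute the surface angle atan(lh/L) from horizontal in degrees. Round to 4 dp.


angle = atan(0.11/0.52) = 11.9442 degrees


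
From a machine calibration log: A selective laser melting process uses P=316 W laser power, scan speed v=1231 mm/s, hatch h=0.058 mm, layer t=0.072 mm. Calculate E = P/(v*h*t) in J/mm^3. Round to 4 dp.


E = 316 / (1231*0.058*0.072) = 61.4708 J/mm^3


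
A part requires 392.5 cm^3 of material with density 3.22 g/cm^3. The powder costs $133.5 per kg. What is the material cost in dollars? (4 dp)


Mass = 392.5*3.22/1000 = 1.26385 kg
Cost = 1.26385 * 133.5 = 168.724 $


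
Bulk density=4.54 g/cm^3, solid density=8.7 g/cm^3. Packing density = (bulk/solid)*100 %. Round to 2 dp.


Packing = (4.54/8.7)*100 = 52.18 %


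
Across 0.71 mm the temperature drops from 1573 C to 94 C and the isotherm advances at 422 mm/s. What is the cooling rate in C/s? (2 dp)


G = (1573-94)/0.71 = 2083.09859155 C/mm
CR = 2083.09859155 * 422 = 879067.61 C/s


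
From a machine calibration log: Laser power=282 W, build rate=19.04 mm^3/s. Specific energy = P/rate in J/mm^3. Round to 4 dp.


SE = 282 / 19.04 = 14.8109 J/mm^3


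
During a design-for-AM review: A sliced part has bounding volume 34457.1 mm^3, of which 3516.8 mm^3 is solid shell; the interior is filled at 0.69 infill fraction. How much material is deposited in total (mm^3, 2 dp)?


V_infill = (34457.1 - 3516.8) * 0.69 = 21348.81
V_total = 3516.8 + 21348.81 = 24865.61 mm^3


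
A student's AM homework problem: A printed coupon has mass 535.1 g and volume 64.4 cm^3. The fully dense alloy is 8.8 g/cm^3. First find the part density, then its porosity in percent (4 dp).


rho_part = 535.1 / 64.4 = 8.30900621 g/cm^3
Porosity = (1 - 8.30900621/8.8)*100 = 5.5795 %


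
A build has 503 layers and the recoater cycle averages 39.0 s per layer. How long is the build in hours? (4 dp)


t = 503 * 39.0 / 3600 = 5.4492 hrs


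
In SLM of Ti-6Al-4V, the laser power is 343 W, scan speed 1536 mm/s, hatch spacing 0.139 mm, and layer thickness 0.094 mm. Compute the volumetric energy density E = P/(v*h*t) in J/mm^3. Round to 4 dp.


E = 343 / (1536*0.139*0.094) = 17.0907 J/mm^3


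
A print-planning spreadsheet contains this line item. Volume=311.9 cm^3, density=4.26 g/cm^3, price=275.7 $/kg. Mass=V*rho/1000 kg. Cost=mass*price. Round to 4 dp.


Mass = 311.9*4.26/1000 = 1.328694 kg
Cost = 1.328694 * 275.7 = 366.3209 $


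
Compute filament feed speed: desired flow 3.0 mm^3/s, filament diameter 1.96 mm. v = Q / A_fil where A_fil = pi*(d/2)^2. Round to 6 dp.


A = pi*(1.96/2)^2 = 3.017186
v = 3.0 / 3.017186 = 0.994304 mm/s


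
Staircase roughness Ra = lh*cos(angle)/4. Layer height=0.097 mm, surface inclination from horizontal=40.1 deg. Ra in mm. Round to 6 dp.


Ra = 0.097 * cos(40.1) / 4 = 0.018549 mm


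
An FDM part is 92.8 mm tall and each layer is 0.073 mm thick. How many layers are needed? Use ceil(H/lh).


Layers = ceil(92.8/0.073) = 1272


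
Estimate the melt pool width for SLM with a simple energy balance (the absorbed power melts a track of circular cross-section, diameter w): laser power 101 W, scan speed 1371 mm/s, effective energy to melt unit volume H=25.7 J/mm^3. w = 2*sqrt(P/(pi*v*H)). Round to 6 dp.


w = 2*sqrt(101/(pi*1371*25.7)) = 0.060413 mm


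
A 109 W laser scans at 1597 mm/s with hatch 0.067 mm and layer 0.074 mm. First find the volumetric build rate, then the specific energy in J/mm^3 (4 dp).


Build rate = 1597 * 0.067 * 0.074 = 7.917926 mm^3/s
SE = 109 / 7.917926 = 13.7662 J/mm^3


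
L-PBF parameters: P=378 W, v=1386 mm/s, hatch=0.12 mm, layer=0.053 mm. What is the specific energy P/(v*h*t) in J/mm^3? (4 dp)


Build rate = 1386 * 0.12 * 0.053 = 8.81496 mm^3/s
SE = 378 / 8.81496 = 42.8816 J/mm^3


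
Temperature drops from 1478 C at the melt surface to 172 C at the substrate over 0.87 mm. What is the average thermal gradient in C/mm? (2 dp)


G = (1478-172)/0.87 = 1501.15 C/mm


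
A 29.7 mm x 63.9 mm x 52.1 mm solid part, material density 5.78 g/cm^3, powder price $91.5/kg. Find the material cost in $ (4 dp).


V = 29.7 * 63.9 * 52.1 = 98876.943 mm^3 = 98.876943 cm^3
Mass = 98.876943 * 5.78 / 1000 = 0.57150873 kg
Cost = 0.57150873 * 91.5 = 52.293 $


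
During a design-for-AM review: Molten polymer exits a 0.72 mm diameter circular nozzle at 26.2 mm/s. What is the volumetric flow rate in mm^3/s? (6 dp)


A = pi*(0.72/2)^2 = 0.40715041 mm^2
Q = 0.40715041 * 26.2 = 10.667341 mm^3/s


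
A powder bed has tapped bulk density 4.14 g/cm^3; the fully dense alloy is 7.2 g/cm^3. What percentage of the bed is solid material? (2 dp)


Packing = (4.14/7.2)*100 = 57.5 %


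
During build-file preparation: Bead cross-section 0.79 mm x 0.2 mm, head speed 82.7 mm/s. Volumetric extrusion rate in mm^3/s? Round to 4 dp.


Rate = 0.79 * 0.2 * 82.7 = 13.0666 mm^3/s


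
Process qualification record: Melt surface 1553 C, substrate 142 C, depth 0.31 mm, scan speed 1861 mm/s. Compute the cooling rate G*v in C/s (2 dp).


G = (1553-142)/0.31 = 4551.61290323 C/mm
CR = 4551.61290323 * 1861 = 8470551.61 C/s


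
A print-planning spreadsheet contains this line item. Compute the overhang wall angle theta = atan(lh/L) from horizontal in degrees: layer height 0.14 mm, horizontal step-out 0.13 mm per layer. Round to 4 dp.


angle = atan(0.14/0.13) = 47.1211 degrees


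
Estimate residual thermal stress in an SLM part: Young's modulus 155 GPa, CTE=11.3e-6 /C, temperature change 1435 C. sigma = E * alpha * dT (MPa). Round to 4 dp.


sigma = 155*1000 * 11.3e-6 * 1435 = 2513.4025 MPa


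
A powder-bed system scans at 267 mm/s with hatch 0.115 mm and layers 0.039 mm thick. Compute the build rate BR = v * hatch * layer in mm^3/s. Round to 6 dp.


Rate = 267 * 0.115 * 0.039 = 1.197495 mm^3/s


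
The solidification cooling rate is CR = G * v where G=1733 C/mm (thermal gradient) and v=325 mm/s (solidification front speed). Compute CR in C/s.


CR = 1733 * 325 = 563225 C/s


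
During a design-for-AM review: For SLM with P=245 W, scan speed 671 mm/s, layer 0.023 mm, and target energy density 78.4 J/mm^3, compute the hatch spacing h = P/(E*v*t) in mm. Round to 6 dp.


h = 245 / (78.4*671*0.023) = 0.202488 mm


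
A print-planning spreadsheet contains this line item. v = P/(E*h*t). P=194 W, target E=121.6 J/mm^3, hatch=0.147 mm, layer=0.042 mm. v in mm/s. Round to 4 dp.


v = 194 / (121.6*0.147*0.042) = 258.4054 mm/s


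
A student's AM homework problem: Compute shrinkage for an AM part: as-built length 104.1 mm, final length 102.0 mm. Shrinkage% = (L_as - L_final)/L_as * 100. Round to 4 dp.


Shrinkage = ((104.1-102.0)/104.1)*100 = 2.0173 %


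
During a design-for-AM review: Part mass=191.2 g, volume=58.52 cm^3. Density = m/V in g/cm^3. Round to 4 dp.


rho = 191.2 / 58.52 = 3.2673 g/cm^3


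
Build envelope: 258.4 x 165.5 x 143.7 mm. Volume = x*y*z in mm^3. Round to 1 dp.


V = 258.4 * 165.5 * 143.7 = 6145359.2 mm^3


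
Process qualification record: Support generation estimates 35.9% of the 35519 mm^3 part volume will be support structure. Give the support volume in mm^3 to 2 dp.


V_support = 35519 * 0.359 = 12751.32 mm^3


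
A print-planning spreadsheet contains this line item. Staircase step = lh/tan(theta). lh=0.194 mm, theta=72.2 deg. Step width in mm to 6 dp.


step = 0.194 / tan(72.2) = 0.062287 mm


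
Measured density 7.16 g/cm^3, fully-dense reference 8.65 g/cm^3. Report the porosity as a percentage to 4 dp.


Porosity = (1-7.16/8.65)*100 = 17.2254 %


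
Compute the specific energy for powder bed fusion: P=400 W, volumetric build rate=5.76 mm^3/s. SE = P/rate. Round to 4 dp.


SE = 400 / 5.76 = 69.4444 J/mm^3


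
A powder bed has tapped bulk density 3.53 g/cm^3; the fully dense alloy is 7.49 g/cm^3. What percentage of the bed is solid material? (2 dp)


Packing = (3.53/7.49)*100 = 47.13 %


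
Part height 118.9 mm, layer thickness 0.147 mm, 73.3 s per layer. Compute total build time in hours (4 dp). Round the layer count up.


Layers = ceil(118.9/0.147) = 809
t = 809 * 73.3 / 3600 = 16.4721 hrs


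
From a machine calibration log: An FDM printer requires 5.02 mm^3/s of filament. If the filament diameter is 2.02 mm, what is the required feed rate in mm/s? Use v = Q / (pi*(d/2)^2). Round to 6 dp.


A = pi*(2.02/2)^2 = 3.204739
v = 5.02 / 3.204739 = 1.56643 mm/s


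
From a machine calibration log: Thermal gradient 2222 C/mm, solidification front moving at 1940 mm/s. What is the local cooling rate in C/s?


CR = 2222 * 1940 = 4310680 C/s


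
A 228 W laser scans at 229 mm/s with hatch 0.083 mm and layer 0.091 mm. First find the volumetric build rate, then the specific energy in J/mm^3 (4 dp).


Build rate = 229 * 0.083 * 0.091 = 1.729637 mm^3/s
SE = 228 / 1.729637 = 131.8196 J/mm^3


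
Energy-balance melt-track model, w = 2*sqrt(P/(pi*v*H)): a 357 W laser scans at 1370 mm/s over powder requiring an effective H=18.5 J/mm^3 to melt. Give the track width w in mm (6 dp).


w = 2*sqrt(357/(pi*1370*18.5)) = 0.133919 mm


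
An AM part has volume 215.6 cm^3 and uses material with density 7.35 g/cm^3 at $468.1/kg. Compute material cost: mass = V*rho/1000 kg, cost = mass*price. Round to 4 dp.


Mass = 215.6*7.35/1000 = 1.58466 kg
Cost = 1.58466 * 468.1 = 741.7793 $


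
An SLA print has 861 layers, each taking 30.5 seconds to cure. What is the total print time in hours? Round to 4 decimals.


t = 861 * 30.5 / 3600 = 7.2946 hrs


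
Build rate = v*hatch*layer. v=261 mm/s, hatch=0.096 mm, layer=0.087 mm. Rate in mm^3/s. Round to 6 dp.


Rate = 261 * 0.096 * 0.087 = 2.179872 mm^3/s


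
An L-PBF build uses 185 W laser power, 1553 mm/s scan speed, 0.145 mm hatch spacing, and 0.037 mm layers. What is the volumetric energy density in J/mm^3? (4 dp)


E = 185 / (1553*0.145*0.037) = 22.204 J/mm^3


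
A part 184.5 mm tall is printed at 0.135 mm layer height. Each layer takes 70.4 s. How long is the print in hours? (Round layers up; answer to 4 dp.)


Layers = ceil(184.5/0.135) = 1367
t = 1367 * 70.4 / 3600 = 26.7324 hrs


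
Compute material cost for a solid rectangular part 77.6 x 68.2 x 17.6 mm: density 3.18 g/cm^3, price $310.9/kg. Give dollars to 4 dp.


V = 77.6 * 68.2 * 17.6 = 93144.832 mm^3 = 93.144832 cm^3
Mass = 93.144832 * 3.18 / 1000 = 0.29620057 kg
Cost = 0.29620057 * 310.9 = 92.0888 $


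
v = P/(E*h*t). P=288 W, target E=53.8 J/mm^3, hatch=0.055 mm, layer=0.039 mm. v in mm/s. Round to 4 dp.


v = 288 / (53.8*0.055*0.039) = 2495.6456 mm/s


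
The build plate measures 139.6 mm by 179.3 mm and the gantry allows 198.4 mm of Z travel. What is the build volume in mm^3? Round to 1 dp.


V = 139.6 * 179.3 * 198.4 = 4966007.6 mm^3


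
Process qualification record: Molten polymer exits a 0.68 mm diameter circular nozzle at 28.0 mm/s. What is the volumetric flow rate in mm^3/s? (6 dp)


A = pi*(0.68/2)^2 = 0.36316811 mm^2
Q = 0.36316811 * 28.0 = 10.168707 mm^3/s


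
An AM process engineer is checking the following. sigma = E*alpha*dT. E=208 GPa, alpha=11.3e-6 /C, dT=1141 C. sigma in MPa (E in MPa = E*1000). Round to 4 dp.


sigma = 208*1000 * 11.3e-6 * 1141 = 2681.8064 MPa


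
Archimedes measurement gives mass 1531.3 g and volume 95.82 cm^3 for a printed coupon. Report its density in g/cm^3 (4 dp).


rho = 1531.3 / 95.82 = 15.981 g/cm^3


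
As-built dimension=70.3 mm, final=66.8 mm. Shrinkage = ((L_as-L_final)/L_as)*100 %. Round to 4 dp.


Shrinkage = ((70.3-66.8)/70.3)*100 = 4.9787 %


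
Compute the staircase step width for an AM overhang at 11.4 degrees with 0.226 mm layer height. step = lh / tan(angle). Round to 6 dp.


step = 0.226 / tan(11.4) = 1.120835 mm


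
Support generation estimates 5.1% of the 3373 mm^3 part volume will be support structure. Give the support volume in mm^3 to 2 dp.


V_support = 3373 * 0.051 = 172.02 mm^3


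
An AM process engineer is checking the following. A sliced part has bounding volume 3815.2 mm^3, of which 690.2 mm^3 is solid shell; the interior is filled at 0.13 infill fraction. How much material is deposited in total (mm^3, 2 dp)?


V_infill = (3815.2 - 690.2) * 0.13 = 406.25
V_total = 690.2 + 406.25 = 1096.45 mm^3


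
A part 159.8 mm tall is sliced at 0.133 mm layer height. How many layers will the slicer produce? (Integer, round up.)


Layers = ceil(159.8/0.133) = 1202


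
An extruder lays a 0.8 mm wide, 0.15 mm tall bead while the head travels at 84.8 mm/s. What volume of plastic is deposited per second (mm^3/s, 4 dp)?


Rate = 0.8 * 0.15 * 84.8 = 10.176 mm^3/s


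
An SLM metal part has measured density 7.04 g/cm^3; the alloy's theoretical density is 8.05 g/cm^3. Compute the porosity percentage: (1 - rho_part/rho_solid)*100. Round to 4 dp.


Porosity = (1-7.04/8.05)*100 = 12.5466 %


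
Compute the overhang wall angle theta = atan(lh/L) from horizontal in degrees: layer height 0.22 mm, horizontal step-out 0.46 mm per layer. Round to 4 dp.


angle = atan(0.22/0.46) = 25.56 degrees


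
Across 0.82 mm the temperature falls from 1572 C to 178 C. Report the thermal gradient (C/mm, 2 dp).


G = (1572-178)/0.82 = 1700.0 C/mm


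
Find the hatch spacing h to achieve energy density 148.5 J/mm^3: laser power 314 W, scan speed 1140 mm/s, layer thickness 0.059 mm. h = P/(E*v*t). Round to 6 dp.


h = 314 / (148.5*1140*0.059) = 0.031437 mm


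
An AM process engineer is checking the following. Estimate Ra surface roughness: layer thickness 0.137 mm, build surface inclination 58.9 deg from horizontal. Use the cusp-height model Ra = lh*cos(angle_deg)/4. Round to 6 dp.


Ra = 0.137 * cos(58.9) / 4 = 0.017691 mm


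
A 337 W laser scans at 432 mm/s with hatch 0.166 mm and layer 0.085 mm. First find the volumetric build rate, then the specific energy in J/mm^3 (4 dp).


Build rate = 432 * 0.166 * 0.085 = 6.09552 mm^3/s
SE = 337 / 6.09552 = 55.2865 J/mm^3


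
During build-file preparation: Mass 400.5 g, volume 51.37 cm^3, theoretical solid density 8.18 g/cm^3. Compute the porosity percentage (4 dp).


rho_part = 400.5 / 51.37 = 7.79637921 g/cm^3
Porosity = (1 - 7.79637921/8.18)*100 = 4.6897 %


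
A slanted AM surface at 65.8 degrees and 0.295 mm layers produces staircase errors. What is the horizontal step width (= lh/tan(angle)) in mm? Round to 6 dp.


step = 0.295 / tan(65.8) = 0.132578 mm


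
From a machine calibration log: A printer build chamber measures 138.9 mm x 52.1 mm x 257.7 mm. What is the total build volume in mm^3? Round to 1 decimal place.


V = 138.9 * 52.1 * 257.7 = 1864895.0 mm^3


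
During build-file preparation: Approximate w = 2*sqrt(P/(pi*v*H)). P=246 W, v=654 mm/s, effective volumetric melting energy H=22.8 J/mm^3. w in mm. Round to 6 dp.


w = 2*sqrt(246/(pi*654*22.8)) = 0.144933 mm


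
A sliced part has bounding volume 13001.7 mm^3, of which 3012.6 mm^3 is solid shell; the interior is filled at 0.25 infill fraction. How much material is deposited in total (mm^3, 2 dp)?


V_infill = (13001.7 - 3012.6) * 0.25 = 2497.28
V_total = 3012.6 + 2497.28 = 5509.88 mm^3


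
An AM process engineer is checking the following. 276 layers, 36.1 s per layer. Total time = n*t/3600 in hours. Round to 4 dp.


t = 276 * 36.1 / 3600 = 2.7677 hrs


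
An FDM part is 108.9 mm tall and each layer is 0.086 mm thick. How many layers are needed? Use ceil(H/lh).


Layers = ceil(108.9/0.086) = 1267


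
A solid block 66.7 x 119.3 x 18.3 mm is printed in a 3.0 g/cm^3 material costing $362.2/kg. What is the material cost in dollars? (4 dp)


V = 66.7 * 119.3 * 18.3 = 145618.773 mm^3 = 145.618773 cm^3
Mass = 145.618773 * 3.0 / 1000 = 0.43685632 kg
Cost = 0.43685632 * 362.2 = 158.2294 $


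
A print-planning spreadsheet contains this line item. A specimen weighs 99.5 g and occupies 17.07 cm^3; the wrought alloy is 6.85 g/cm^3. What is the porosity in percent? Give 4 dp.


rho_part = 99.5 / 17.07 = 5.82893966 g/cm^3
Porosity = (1 - 5.82893966/6.85)*100 = 14.906 %


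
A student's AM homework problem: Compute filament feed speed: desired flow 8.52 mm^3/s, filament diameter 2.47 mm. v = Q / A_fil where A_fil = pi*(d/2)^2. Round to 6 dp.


A = pi*(2.47/2)^2 = 4.791636
v = 8.52 / 4.791636 = 1.778098 mm/s


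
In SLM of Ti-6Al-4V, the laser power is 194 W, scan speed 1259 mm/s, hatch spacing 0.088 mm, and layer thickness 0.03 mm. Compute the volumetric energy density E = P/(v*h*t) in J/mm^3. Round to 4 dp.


E = 194 / (1259*0.088*0.03) = 58.3676 J/mm^3


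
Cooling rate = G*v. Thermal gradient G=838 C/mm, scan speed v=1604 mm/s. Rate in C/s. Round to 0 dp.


CR = 838 * 1604 = 1344152 C/s


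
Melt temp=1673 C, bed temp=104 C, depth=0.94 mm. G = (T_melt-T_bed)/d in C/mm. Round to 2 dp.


G = (1673-104)/0.94 = 1669.15 C/mm


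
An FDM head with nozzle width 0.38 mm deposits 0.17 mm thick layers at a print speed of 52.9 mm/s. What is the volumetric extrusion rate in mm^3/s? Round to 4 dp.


Rate = 0.38 * 0.17 * 52.9 = 3.4173 mm^3/s


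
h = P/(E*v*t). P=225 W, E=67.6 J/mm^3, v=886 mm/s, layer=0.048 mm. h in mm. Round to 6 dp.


h = 225 / (67.6*886*0.048) = 0.078264 mm


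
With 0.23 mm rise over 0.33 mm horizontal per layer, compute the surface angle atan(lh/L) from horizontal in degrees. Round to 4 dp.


angle = atan(0.23/0.33) = 34.8753 degrees


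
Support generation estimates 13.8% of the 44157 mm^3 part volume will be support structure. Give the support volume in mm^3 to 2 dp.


V_support = 44157 * 0.138 = 6093.67 mm^3


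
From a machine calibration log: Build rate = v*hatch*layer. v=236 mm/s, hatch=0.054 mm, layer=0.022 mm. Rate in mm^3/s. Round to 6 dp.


Rate = 236 * 0.054 * 0.022 = 0.280368 mm^3/s


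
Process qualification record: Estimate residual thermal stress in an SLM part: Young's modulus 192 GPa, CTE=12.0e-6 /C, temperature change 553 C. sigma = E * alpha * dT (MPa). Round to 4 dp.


sigma = 192*1000 * 12.0e-6 * 553 = 1274.112 MPa


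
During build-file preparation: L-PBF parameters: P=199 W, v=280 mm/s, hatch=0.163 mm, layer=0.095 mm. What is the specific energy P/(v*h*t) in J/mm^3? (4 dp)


Build rate = 280 * 0.163 * 0.095 = 4.3358 mm^3/s
SE = 199 / 4.3358 = 45.897 J/mm^3


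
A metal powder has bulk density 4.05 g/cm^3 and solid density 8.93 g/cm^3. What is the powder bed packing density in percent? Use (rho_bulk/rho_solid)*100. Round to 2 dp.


Packing = (4.05/8.93)*100 = 45.35 %


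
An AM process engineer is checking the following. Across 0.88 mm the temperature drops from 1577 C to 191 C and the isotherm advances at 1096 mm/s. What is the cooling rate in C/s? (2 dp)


G = (1577-191)/0.88 = 1575.0 C/mm
CR = 1575.0 * 1096 = 1726200.0 C/s


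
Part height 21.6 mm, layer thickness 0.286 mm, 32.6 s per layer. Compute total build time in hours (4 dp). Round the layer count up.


Layers = ceil(21.6/0.286) = 76
t = 76 * 32.6 / 3600 = 0.6882 hrs


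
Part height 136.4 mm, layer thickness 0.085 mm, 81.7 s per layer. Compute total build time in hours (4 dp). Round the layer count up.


Layers = ceil(136.4/0.085) = 1605
t = 1605 * 81.7 / 3600 = 36.4246 hrs


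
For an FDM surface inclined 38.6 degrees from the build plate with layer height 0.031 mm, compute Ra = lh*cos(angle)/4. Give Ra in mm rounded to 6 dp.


Ra = 0.031 * cos(38.6) / 4 = 0.006057 mm


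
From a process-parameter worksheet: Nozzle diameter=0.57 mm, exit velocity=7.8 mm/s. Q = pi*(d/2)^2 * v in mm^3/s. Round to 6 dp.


A = pi*(0.57/2)^2 = 0.25517586 mm^2
Q = 0.25517586 * 7.8 = 1.990372 mm^3/s


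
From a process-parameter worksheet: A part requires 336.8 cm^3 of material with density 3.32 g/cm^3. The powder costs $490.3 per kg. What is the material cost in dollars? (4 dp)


Mass = 336.8*3.32/1000 = 1.118176 kg
Cost = 1.118176 * 490.3 = 548.2417 $


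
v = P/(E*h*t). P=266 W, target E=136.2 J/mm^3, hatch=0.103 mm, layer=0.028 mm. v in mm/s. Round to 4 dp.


v = 266 / (136.2*0.103*0.028) = 677.188 mm/s


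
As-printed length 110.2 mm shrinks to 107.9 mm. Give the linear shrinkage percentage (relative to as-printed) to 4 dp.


Shrinkage = ((110.2-107.9)/110.2)*100 = 2.0871 %


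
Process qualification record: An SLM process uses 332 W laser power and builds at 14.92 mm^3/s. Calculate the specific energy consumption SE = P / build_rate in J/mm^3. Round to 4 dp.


SE = 332 / 14.92 = 22.252 J/mm^3


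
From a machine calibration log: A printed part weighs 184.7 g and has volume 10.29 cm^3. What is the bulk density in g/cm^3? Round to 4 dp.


rho = 184.7 / 10.29 = 17.9495 g/cm^3


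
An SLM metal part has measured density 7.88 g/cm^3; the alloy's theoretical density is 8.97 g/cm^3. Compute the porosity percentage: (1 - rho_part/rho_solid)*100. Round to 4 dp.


Porosity = (1-7.88/8.97)*100 = 12.1516 %


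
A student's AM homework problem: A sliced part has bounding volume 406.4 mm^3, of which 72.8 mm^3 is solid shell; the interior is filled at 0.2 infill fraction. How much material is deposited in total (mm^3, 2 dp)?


V_infill = (406.4 - 72.8) * 0.2 = 66.72
V_total = 72.8 + 66.72 = 139.52 mm^3


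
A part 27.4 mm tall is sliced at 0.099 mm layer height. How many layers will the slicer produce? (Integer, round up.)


Layers = ceil(27.4/0.099) = 277


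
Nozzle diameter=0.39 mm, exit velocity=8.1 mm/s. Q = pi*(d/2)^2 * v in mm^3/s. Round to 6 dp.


A = pi*(0.39/2)^2 = 0.11945906 mm^2
Q = 0.11945906 * 8.1 = 0.967618 mm^3/s


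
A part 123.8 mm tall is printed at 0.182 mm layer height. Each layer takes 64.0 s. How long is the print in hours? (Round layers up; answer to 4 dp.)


Layers = ceil(123.8/0.182) = 681
t = 681 * 64.0 / 3600 = 12.1067 hrs


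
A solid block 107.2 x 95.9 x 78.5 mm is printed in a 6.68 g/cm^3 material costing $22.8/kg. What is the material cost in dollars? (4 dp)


V = 107.2 * 95.9 * 78.5 = 807017.68 mm^3 = 807.01768 cm^3
Mass = 807.01768 * 6.68 / 1000 = 5.3908781 kg
Cost = 5.3908781 * 22.8 = 122.912 $


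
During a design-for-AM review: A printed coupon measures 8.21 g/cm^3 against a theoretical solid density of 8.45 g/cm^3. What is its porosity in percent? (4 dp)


Porosity = (1-8.21/8.45)*100 = 2.8402 %


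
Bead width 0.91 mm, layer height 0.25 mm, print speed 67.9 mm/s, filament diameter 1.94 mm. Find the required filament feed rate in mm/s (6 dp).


Q = 0.91 * 0.25 * 67.9 = 15.44725 mm^3/s
A_fil = pi*(1.94/2)^2 = 2.95592453 mm^2
v_feed = 15.44725 / 2.95592453 = 5.225861 mm/s


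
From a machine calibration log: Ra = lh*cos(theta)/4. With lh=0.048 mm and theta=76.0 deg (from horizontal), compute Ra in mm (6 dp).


Ra = 0.048 * cos(76.0) / 4 = 0.002903 mm


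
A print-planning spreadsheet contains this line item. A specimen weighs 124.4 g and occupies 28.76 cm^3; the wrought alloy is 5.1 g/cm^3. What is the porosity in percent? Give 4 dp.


rho_part = 124.4 / 28.76 = 4.32545202 g/cm^3
Porosity = (1 - 4.32545202/5.1)*100 = 15.1872 %


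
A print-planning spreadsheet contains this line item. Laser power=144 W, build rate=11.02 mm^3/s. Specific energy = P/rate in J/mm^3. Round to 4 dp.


SE = 144 / 11.02 = 13.0672 J/mm^3


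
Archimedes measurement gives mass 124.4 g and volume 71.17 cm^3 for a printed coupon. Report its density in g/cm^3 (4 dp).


rho = 124.4 / 71.17 = 1.7479 g/cm^3


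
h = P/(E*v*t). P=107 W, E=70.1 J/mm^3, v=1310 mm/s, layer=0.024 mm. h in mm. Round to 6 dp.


h = 107 / (70.1*1310*0.024) = 0.048549 mm


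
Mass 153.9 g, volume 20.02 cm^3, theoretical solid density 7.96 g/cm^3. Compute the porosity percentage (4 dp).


rho_part = 153.9 / 20.02 = 7.68731269 g/cm^3
Porosity = (1 - 7.68731269/7.96)*100 = 3.4257 %


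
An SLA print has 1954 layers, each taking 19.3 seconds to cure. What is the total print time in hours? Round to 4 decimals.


t = 1954 * 19.3 / 3600 = 10.4756 hrs


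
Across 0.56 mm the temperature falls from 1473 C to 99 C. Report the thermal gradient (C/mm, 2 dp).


G = (1473-99)/0.56 = 2453.57 C/mm


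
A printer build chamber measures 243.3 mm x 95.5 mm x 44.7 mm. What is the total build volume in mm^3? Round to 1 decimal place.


V = 243.3 * 95.5 * 44.7 = 1038611.2 mm^3


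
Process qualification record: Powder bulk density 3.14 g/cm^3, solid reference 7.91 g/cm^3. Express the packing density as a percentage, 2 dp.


Packing = (3.14/7.91)*100 = 39.7 %


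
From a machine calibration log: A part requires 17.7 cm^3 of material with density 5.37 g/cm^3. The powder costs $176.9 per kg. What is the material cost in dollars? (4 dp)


Mass = 17.7*5.37/1000 = 0.095049 kg
Cost = 0.095049 * 176.9 = 16.8142 $


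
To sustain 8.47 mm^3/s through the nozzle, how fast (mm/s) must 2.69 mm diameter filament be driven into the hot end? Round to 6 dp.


A = pi*(2.69/2)^2 = 5.68322
v = 8.47 / 5.68322 = 1.490352 mm/s


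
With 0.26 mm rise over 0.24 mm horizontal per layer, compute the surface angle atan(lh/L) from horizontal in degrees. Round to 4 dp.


angle = atan(0.26/0.24) = 47.2906 degrees


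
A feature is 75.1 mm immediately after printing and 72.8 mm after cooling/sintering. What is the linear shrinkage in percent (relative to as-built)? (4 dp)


Shrinkage = ((75.1-72.8)/75.1)*100 = 3.0626 %


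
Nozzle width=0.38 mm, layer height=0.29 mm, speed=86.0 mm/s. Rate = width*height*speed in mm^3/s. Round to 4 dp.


Rate = 0.38 * 0.29 * 86.0 = 9.4772 mm^3/s


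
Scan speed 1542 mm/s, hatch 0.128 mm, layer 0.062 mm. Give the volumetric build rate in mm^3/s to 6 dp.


Rate = 1542 * 0.128 * 0.062 = 12.237312 mm^3/s


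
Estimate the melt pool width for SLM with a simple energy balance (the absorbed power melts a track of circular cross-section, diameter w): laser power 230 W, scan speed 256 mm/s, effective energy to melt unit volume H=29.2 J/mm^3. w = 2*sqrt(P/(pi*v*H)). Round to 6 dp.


w = 2*sqrt(230/(pi*256*29.2)) = 0.197928 mm


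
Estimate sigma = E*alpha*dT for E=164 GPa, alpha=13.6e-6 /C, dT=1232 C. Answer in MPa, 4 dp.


sigma = 164*1000 * 13.6e-6 * 1232 = 2747.8528 MPa


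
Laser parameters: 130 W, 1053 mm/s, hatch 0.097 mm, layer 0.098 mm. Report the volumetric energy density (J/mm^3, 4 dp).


E = 130 / (1053*0.097*0.098) = 12.9872 J/mm^3


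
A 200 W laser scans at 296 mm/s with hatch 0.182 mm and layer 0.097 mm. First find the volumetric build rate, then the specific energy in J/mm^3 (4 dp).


Build rate = 296 * 0.182 * 0.097 = 5.225584 mm^3/s
SE = 200 / 5.225584 = 38.2732 J/mm^3


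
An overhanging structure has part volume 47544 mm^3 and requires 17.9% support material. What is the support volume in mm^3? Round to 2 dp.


V_support = 47544 * 0.179 = 8510.38 mm^3


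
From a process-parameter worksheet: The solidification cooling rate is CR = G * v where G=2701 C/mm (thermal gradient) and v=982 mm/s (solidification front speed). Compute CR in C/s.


CR = 2701 * 982 = 2652382 C/s


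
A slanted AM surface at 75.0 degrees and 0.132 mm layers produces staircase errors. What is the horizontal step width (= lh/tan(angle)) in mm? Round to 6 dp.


step = 0.132 / tan(75.0) = 0.035369 mm


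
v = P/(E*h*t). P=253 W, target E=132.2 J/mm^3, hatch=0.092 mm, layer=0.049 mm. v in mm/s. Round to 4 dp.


v = 253 / (132.2*0.092*0.049) = 424.5268 mm/s


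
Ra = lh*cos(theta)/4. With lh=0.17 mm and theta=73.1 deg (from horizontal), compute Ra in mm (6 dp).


Ra = 0.17 * cos(73.1) / 4 = 0.012355 mm


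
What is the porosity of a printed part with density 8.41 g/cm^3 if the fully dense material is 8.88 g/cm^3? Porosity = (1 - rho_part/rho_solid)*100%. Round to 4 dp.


Porosity = (1-8.41/8.88)*100 = 5.2928 %


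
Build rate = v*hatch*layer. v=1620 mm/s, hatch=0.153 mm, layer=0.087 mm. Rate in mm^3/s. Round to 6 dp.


Rate = 1620 * 0.153 * 0.087 = 21.56382 mm^3/s
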